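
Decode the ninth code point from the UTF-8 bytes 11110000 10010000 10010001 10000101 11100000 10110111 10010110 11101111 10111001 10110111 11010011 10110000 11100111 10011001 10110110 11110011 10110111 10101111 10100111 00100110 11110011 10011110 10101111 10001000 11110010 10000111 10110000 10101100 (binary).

U+87C2C

Offset 0: leading byte 0xF0 = 11110000 → 4-byte char #1 = F0 90 91 85.
Offset 4: leading byte 0xE0 = 11100000 → 3-byte char #2 = E0 B7 96.
Offset 7: leading byte 0xEF = 11101111 → 3-byte char #3 = EF B9 B7.
Offset 10: leading byte 0xD3 = 11010011 → 2-byte char #4 = D3 B0.
Offset 12: leading byte 0xE7 = 11100111 → 3-byte char #5 = E7 99 B6.
Offset 15: leading byte 0xF3 = 11110011 → 4-byte char #6 = F3 B7 AF A7.
Offset 19: leading byte 0x26 = 00100110 → 1-byte char #7 = 26.
Offset 20: leading byte 0xF3 = 11110011 → 4-byte char #8 = F3 9E AF 88.
Offset 24: leading byte 0xF2 = 11110010 → 4-byte char #9 = F2 87 B0 AC.
Leading byte 0xF2 = 11110010 matches 11110xxx → 4-byte sequence.
Byte 1: 0xF2 = 11110010, payload 010 (3 bits).
Byte 2: 0x87 = 10000111 (10xxxxxx ✓), payload 000111.
Byte 3: 0xB0 = 10110000 (10xxxxxx ✓), payload 110000.
Byte 4: 0xAC = 10101100 (10xxxxxx ✓), payload 101100.
Concatenate: 010000111110000101100 = 0x87C2C (21 bits → U+87C2C).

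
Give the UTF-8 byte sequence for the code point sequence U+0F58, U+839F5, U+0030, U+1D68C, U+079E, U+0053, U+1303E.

E0 BD 98 F2 83 A7 B5 30 F0 9D 9A 8C DE 9E 53 F0 93 80 BE

U+0F58: 3-byte form → E0 BD 98.
U+839F5: 4-byte form → F2 83 A7 B5.
U+0030: 1-byte form → 30.
U+1D68C: 4-byte form → F0 9D 9A 8C.
U+079E: 2-byte form → DE 9E.
U+0053: 1-byte form → 53.
U+1303E: 4-byte form → F0 93 80 BE.
Concatenated (19 bytes): E0 BD 98 F2 83 A7 B5 30 F0 9D 9A 8C DE 9E 53 F0 93 80 BE.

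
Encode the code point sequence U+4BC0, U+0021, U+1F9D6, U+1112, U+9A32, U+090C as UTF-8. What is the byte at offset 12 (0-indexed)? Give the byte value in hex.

0xA8

U+4BC0 → 3-byte form E4 AF 80 at offsets 0–2.
U+0021 → 1-byte form 21 at offsets 3–3.
U+1F9D6 → 4-byte form F0 9F A7 96 at offsets 4–7.
U+1112 → 3-byte form E1 84 92 at offsets 8–10.
U+9A32 → 3-byte form E9 A8 B2 at offsets 11–13.
Offset 12 falls in char 5's range; it's byte 2 of E9 A8 B2 = 0xA8.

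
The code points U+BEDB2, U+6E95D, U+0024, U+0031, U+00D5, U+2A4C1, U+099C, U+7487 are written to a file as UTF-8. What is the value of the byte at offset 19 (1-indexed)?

0x9C

1-indexed offset 19 is 0-indexed offset 18.
U+BEDB2 → 4-byte form F2 BE B6 B2 at offsets 0–3.
U+6E95D → 4-byte form F1 AE A5 9D at offsets 4–7.
U+0024 → 1-byte form 24 at offsets 8–8.
U+0031 → 1-byte form 31 at offsets 9–9.
U+00D5 → 2-byte form C3 95 at offsets 10–11.
U+2A4C1 → 4-byte form F0 AA 93 81 at offsets 12–15.
U+099C → 3-byte form E0 A6 9C at offsets 16–18.
Offset 18 falls in char 7's range; it's byte 3 of E0 A6 9C = 0x9C.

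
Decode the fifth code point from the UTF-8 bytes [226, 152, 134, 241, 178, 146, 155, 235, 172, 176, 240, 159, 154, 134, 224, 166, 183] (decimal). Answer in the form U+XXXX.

Offset 0: leading byte 0xE2 = 11100010 → 3-byte char #1 = E2 98 86.
Offset 3: leading byte 0xF1 = 11110001 → 4-byte char #2 = F1 B2 92 9B.
Offset 7: leading byte 0xEB = 11101011 → 3-byte char #3 = EB AC B0.
Offset 10: leading byte 0xF0 = 11110000 → 4-byte char #4 = F0 9F 9A 86.
Offset 14: leading byte 0xE0 = 11100000 → 3-byte char #5 = E0 A6 B7.
Leading byte 0xE0 = 11100000 matches 1110xxxx → 3-byte sequence.
Byte 1: 0xE0 = 11100000, payload 0000 (4 bits).
Byte 2: 0xA6 = 10100110 (10xxxxxx ✓), payload 100110.
Byte 3: 0xB7 = 10110111 (10xxxxxx ✓), payload 110111.
Concatenate: 0000100110110111 = 0x9B7 (16 bits → U+09B7).

U+09B7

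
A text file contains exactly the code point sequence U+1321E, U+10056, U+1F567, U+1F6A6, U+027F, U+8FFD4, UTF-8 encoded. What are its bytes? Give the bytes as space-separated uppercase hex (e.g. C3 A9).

F0 93 88 9E F0 90 81 96 F0 9F 95 A7 F0 9F 9A A6 C9 BF F2 8F BF 94

U+1321E: 4-byte form → F0 93 88 9E.
U+10056: 4-byte form → F0 90 81 96.
U+1F567: 4-byte form → F0 9F 95 A7.
U+1F6A6: 4-byte form → F0 9F 9A A6.
U+027F: 2-byte form → C9 BF.
U+8FFD4: 4-byte form → F2 8F BF 94.
Concatenated (22 bytes): F0 93 88 9E F0 90 81 96 F0 9F 95 A7 F0 9F 9A A6 C9 BF F2 8F BF 94.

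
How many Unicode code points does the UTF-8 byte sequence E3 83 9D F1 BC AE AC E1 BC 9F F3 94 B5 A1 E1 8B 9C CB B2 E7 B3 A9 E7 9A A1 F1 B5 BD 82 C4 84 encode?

Byte at offset 0: 0xE3 = 11100011 → 3-byte char (#1). Advance 3.
Byte at offset 3: 0xF1 = 11110001 → 4-byte char (#2). Advance 4.
Byte at offset 7: 0xE1 = 11100001 → 3-byte char (#3). Advance 3.
Byte at offset 10: 0xF3 = 11110011 → 4-byte char (#4). Advance 4.
Byte at offset 14: 0xE1 = 11100001 → 3-byte char (#5). Advance 3.
Byte at offset 17: 0xCB = 11001011 → 2-byte char (#6). Advance 2.
Byte at offset 19: 0xE7 = 11100111 → 3-byte char (#7). Advance 3.
Byte at offset 22: 0xE7 = 11100111 → 3-byte char (#8). Advance 3.
Byte at offset 25: 0xF1 = 11110001 → 4-byte char (#9). Advance 4.
Byte at offset 29: 0xC4 = 11000100 → 2-byte char (#10). Advance 2.
Reached end at offset 31 after 10 code points.

10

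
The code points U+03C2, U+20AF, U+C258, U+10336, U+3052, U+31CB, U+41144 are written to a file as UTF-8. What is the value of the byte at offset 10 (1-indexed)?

0x90

1-indexed offset 10 is 0-indexed offset 9.
U+03C2 → 2-byte form CF 82 at offsets 0–1.
U+20AF → 3-byte form E2 82 AF at offsets 2–4.
U+C258 → 3-byte form EC 89 98 at offsets 5–7.
U+10336 → 4-byte form F0 90 8C B6 at offsets 8–11.
Offset 9 falls in char 4's range; it's byte 2 of F0 90 8C B6 = 0x90.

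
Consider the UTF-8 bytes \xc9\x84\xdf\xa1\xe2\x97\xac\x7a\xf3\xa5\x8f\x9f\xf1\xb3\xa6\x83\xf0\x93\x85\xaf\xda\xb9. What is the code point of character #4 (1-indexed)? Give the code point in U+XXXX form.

U+007A

Offset 0: leading byte 0xC9 = 11001001 → 2-byte char #1 = C9 84.
Offset 2: leading byte 0xDF = 11011111 → 2-byte char #2 = DF A1.
Offset 4: leading byte 0xE2 = 11100010 → 3-byte char #3 = E2 97 AC.
Offset 7: leading byte 0x7A = 01111010 → 1-byte char #4 = 7A.
Leading byte 0x7A = 01111010 matches 0xxxxxxx → 1-byte sequence.
Byte 1: 0x7A = 01111010, payload 1111010 (7 bits).
Concatenate: 1111010 = 0x7A (7 bits → U+007A).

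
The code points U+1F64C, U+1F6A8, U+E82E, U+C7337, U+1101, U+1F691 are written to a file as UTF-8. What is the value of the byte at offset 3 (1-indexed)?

1-indexed offset 3 is 0-indexed offset 2.
U+1F64C → 4-byte form F0 9F 99 8C at offsets 0–3.
Offset 2 falls in char 1's range; it's byte 3 of F0 9F 99 8C = 0x99.

0x99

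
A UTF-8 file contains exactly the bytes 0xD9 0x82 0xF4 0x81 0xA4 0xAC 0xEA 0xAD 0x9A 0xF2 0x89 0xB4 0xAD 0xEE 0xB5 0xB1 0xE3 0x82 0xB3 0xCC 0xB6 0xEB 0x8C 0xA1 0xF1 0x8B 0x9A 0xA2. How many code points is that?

9

Byte at offset 0: 0xD9 = 11011001 → 2-byte char (#1). Advance 2.
Byte at offset 2: 0xF4 = 11110100 → 4-byte char (#2). Advance 4.
Byte at offset 6: 0xEA = 11101010 → 3-byte char (#3). Advance 3.
Byte at offset 9: 0xF2 = 11110010 → 4-byte char (#4). Advance 4.
Byte at offset 13: 0xEE = 11101110 → 3-byte char (#5). Advance 3.
Byte at offset 16: 0xE3 = 11100011 → 3-byte char (#6). Advance 3.
Byte at offset 19: 0xCC = 11001100 → 2-byte char (#7). Advance 2.
Byte at offset 21: 0xEB = 11101011 → 3-byte char (#8). Advance 3.
Byte at offset 24: 0xF1 = 11110001 → 4-byte char (#9). Advance 4.
Reached end at offset 28 after 9 code points.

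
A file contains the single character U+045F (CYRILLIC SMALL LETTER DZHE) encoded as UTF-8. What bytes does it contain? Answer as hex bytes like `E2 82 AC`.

D1 9F

U+045F = 0x45F = 1119 decimal. In range U+0080–U+07FF → 2-byte form: 110xxxxx 10xxxxxx.
Binary (11 bits): 10001011111.
Split 5+6: 10001 | 011111.
Byte 1: 11010001 = 0xD1.
Byte 2: 10011111 = 0x9F.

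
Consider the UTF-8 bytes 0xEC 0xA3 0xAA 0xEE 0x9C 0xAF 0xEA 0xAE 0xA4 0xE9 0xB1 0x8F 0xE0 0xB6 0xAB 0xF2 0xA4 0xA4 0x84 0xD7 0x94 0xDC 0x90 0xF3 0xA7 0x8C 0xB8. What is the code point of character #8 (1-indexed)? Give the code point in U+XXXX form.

Offset 0: leading byte 0xEC = 11101100 → 3-byte char #1 = EC A3 AA.
Offset 3: leading byte 0xEE = 11101110 → 3-byte char #2 = EE 9C AF.
Offset 6: leading byte 0xEA = 11101010 → 3-byte char #3 = EA AE A4.
Offset 9: leading byte 0xE9 = 11101001 → 3-byte char #4 = E9 B1 8F.
Offset 12: leading byte 0xE0 = 11100000 → 3-byte char #5 = E0 B6 AB.
Offset 15: leading byte 0xF2 = 11110010 → 4-byte char #6 = F2 A4 A4 84.
Offset 19: leading byte 0xD7 = 11010111 → 2-byte char #7 = D7 94.
Offset 21: leading byte 0xDC = 11011100 → 2-byte char #8 = DC 90.
Leading byte 0xDC = 11011100 matches 110xxxxx → 2-byte sequence.
Byte 1: 0xDC = 11011100, payload 11100 (5 bits).
Byte 2: 0x90 = 10010000 (10xxxxxx ✓), payload 010000.
Concatenate: 11100010000 = 0x710 (11 bits → U+0710).

U+0710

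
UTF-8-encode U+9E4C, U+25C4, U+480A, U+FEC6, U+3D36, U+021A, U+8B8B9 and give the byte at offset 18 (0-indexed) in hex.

0x8B

U+9E4C → 3-byte form E9 B9 8C at offsets 0–2.
U+25C4 → 3-byte form E2 97 84 at offsets 3–5.
U+480A → 3-byte form E4 A0 8A at offsets 6–8.
U+FEC6 → 3-byte form EF BB 86 at offsets 9–11.
U+3D36 → 3-byte form E3 B4 B6 at offsets 12–14.
U+021A → 2-byte form C8 9A at offsets 15–16.
U+8B8B9 → 4-byte form F2 8B A2 B9 at offsets 17–20.
Offset 18 falls in char 7's range; it's byte 2 of F2 8B A2 B9 = 0x8B.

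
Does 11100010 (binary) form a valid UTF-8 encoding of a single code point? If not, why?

Leading byte 0xE2 = 11100010 → 3-byte form, but only 1 byte is present.

invalid (sequence truncated)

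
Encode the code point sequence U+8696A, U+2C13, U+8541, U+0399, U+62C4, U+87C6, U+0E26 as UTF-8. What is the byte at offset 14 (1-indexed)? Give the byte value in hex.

0x8B

1-indexed offset 14 is 0-indexed offset 13.
U+8696A → 4-byte form F2 86 A5 AA at offsets 0–3.
U+2C13 → 3-byte form E2 B0 93 at offsets 4–6.
U+8541 → 3-byte form E8 95 81 at offsets 7–9.
U+0399 → 2-byte form CE 99 at offsets 10–11.
U+62C4 → 3-byte form E6 8B 84 at offsets 12–14.
Offset 13 falls in char 5's range; it's byte 2 of E6 8B 84 = 0x8B.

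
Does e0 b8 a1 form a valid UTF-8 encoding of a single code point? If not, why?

Leading byte 0xE0 = 11100000 → 3-byte form.
Continuation bytes 0xB8=10111000, 0xA1=10100001 all match 10xxxxxx.
Decoded value 0xE21 is ≥ 0x800 (shortest form) and not a surrogate.

valid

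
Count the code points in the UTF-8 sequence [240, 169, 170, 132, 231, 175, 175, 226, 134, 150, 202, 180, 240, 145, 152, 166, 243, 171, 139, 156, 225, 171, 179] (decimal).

Byte at offset 0: 0xF0 = 11110000 → 4-byte char (#1). Advance 4.
Byte at offset 4: 0xE7 = 11100111 → 3-byte char (#2). Advance 3.
Byte at offset 7: 0xE2 = 11100010 → 3-byte char (#3). Advance 3.
Byte at offset 10: 0xCA = 11001010 → 2-byte char (#4). Advance 2.
Byte at offset 12: 0xF0 = 11110000 → 4-byte char (#5). Advance 4.
Byte at offset 16: 0xF3 = 11110011 → 4-byte char (#6). Advance 4.
Byte at offset 20: 0xE1 = 11100001 → 3-byte char (#7). Advance 3.
Reached end at offset 23 after 7 code points.

7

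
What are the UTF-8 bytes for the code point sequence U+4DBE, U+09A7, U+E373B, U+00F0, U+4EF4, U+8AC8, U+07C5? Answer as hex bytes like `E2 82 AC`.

U+4DBE: 3-byte form → E4 B6 BE.
U+09A7: 3-byte form → E0 A6 A7.
U+E373B: 4-byte form → F3 A3 9C BB.
U+00F0: 2-byte form → C3 B0.
U+4EF4: 3-byte form → E4 BB B4.
U+8AC8: 3-byte form → E8 AB 88.
U+07C5: 2-byte form → DF 85.
Concatenated (20 bytes): E4 B6 BE E0 A6 A7 F3 A3 9C BB C3 B0 E4 BB B4 E8 AB 88 DF 85.

E4 B6 BE E0 A6 A7 F3 A3 9C BB C3 B0 E4 BB B4 E8 AB 88 DF 85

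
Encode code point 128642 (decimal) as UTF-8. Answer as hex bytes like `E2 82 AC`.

U+1F682 = 0x1F682 = 128642 decimal. In range U+10000–U+10FFFF → 4-byte form: 11110xxx 10xxxxxx 10xxxxxx 10xxxxxx.
Binary (21 bits): 000011111011010000010.
Split 3+6+6+6: 000 | 011111 | 011010 | 000010.
Byte 1: 11110000 = 0xF0.
Byte 2: 10011111 = 0x9F.
Byte 3: 10011010 = 0x9A.
Byte 4: 10000010 = 0x82.

F0 9F 9A 82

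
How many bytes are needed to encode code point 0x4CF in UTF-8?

U+04CF = 0x4CF. UTF-8 uses 1 byte below 0x80, 2 below 0x800, 3 below 0x10000, 4 up to 0x10FFFF. 0x4CF is in U+0080–U+07FF → 2 bytes.

2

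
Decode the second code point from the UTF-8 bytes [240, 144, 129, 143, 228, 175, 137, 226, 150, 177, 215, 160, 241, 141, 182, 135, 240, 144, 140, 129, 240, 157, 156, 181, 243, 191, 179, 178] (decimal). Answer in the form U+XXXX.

Offset 0: leading byte 0xF0 = 11110000 → 4-byte char #1 = F0 90 81 8F.
Offset 4: leading byte 0xE4 = 11100100 → 3-byte char #2 = E4 AF 89.
Leading byte 0xE4 = 11100100 matches 1110xxxx → 3-byte sequence.
Byte 1: 0xE4 = 11100100, payload 0100 (4 bits).
Byte 2: 0xAF = 10101111 (10xxxxxx ✓), payload 101111.
Byte 3: 0x89 = 10001001 (10xxxxxx ✓), payload 001001.
Concatenate: 0100101111001001 = 0x4BC9 (16 bits → U+4BC9).

U+4BC9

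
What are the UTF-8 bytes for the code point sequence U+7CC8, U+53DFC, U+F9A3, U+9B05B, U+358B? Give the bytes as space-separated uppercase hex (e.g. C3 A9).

E7 B3 88 F1 93 B7 BC EF A6 A3 F2 9B 81 9B E3 96 8B

U+7CC8: 3-byte form → E7 B3 88.
U+53DFC: 4-byte form → F1 93 B7 BC.
U+F9A3: 3-byte form → EF A6 A3.
U+9B05B: 4-byte form → F2 9B 81 9B.
U+358B: 3-byte form → E3 96 8B.
Concatenated (17 bytes): E7 B3 88 F1 93 B7 BC EF A6 A3 F2 9B 81 9B E3 96 8B.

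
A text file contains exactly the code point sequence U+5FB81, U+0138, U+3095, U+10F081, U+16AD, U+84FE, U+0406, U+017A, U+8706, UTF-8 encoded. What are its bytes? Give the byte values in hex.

U+5FB81: 4-byte form → F1 9F AE 81.
U+0138: 2-byte form → C4 B8.
U+3095: 3-byte form → E3 82 95.
U+10F081: 4-byte form → F4 8F 82 81.
U+16AD: 3-byte form → E1 9A AD.
U+84FE: 3-byte form → E8 93 BE.
U+0406: 2-byte form → D0 86.
U+017A: 2-byte form → C5 BA.
U+8706: 3-byte form → E8 9C 86.
Concatenated (26 bytes): F1 9F AE 81 C4 B8 E3 82 95 F4 8F 82 81 E1 9A AD E8 93 BE D0 86 C5 BA E8 9C 86.

F1 9F AE 81 C4 B8 E3 82 95 F4 8F 82 81 E1 9A AD E8 93 BE D0 86 C5 BA E8 9C 86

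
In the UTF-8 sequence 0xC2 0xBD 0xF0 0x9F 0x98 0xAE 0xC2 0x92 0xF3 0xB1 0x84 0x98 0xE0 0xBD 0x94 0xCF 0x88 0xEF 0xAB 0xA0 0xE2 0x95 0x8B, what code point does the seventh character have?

Offset 0: leading byte 0xC2 = 11000010 → 2-byte char #1 = C2 BD.
Offset 2: leading byte 0xF0 = 11110000 → 4-byte char #2 = F0 9F 98 AE.
Offset 6: leading byte 0xC2 = 11000010 → 2-byte char #3 = C2 92.
Offset 8: leading byte 0xF3 = 11110011 → 4-byte char #4 = F3 B1 84 98.
Offset 12: leading byte 0xE0 = 11100000 → 3-byte char #5 = E0 BD 94.
Offset 15: leading byte 0xCF = 11001111 → 2-byte char #6 = CF 88.
Offset 17: leading byte 0xEF = 11101111 → 3-byte char #7 = EF AB A0.
Leading byte 0xEF = 11101111 matches 1110xxxx → 3-byte sequence.
Byte 1: 0xEF = 11101111, payload 1111 (4 bits).
Byte 2: 0xAB = 10101011 (10xxxxxx ✓), payload 101011.
Byte 3: 0xA0 = 10100000 (10xxxxxx ✓), payload 100000.
Concatenate: 1111101011100000 = 0xFAE0 (16 bits → U+FAE0).

U+FAE0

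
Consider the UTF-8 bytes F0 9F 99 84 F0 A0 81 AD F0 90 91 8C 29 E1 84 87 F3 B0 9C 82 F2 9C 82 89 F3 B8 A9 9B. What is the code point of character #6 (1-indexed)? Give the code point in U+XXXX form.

U+F0702

Offset 0: leading byte 0xF0 = 11110000 → 4-byte char #1 = F0 9F 99 84.
Offset 4: leading byte 0xF0 = 11110000 → 4-byte char #2 = F0 A0 81 AD.
Offset 8: leading byte 0xF0 = 11110000 → 4-byte char #3 = F0 90 91 8C.
Offset 12: leading byte 0x29 = 00101001 → 1-byte char #4 = 29.
Offset 13: leading byte 0xE1 = 11100001 → 3-byte char #5 = E1 84 87.
Offset 16: leading byte 0xF3 = 11110011 → 4-byte char #6 = F3 B0 9C 82.
Leading byte 0xF3 = 11110011 matches 11110xxx → 4-byte sequence.
Byte 1: 0xF3 = 11110011, payload 011 (3 bits).
Byte 2: 0xB0 = 10110000 (10xxxxxx ✓), payload 110000.
Byte 3: 0x9C = 10011100 (10xxxxxx ✓), payload 011100.
Byte 4: 0x82 = 10000010 (10xxxxxx ✓), payload 000010.
Concatenate: 011110000011100000010 = 0xF0702 (21 bits → U+F0702).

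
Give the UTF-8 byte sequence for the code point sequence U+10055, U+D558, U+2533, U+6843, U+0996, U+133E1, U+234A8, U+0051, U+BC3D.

U+10055: 4-byte form → F0 90 81 95.
U+D558: 3-byte form → ED 95 98.
U+2533: 3-byte form → E2 94 B3.
U+6843: 3-byte form → E6 A1 83.
U+0996: 3-byte form → E0 A6 96.
U+133E1: 4-byte form → F0 93 8F A1.
U+234A8: 4-byte form → F0 A3 92 A8.
U+0051: 1-byte form → 51.
U+BC3D: 3-byte form → EB B0 BD.
Concatenated (28 bytes): F0 90 81 95 ED 95 98 E2 94 B3 E6 A1 83 E0 A6 96 F0 93 8F A1 F0 A3 92 A8 51 EB B0 BD.

F0 90 81 95 ED 95 98 E2 94 B3 E6 A1 83 E0 A6 96 F0 93 8F A1 F0 A3 92 A8 51 EB B0 BD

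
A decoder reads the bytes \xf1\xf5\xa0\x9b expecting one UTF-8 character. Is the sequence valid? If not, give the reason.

Leading byte 0xF1 = 11110001 → 4-byte form.
Byte 2 is 0xF5 = 11110101, which is not 10xxxxxx — expected a continuation byte.

invalid (non-continuation byte where continuation expected)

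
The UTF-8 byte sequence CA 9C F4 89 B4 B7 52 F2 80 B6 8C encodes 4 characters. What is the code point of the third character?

U+0052

Offset 0: leading byte 0xCA = 11001010 → 2-byte char #1 = CA 9C.
Offset 2: leading byte 0xF4 = 11110100 → 4-byte char #2 = F4 89 B4 B7.
Offset 6: leading byte 0x52 = 01010010 → 1-byte char #3 = 52.
Leading byte 0x52 = 01010010 matches 0xxxxxxx → 1-byte sequence.
Byte 1: 0x52 = 01010010, payload 1010010 (7 bits).
Concatenate: 1010010 = 0x52 (7 bits → U+0052).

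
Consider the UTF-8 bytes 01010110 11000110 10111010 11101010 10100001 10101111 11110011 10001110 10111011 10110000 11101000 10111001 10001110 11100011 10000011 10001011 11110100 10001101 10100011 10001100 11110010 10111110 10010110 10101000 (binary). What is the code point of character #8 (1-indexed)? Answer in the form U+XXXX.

U+BE5A8

Offset 0: leading byte 0x56 = 01010110 → 1-byte char #1 = 56.
Offset 1: leading byte 0xC6 = 11000110 → 2-byte char #2 = C6 BA.
Offset 3: leading byte 0xEA = 11101010 → 3-byte char #3 = EA A1 AF.
Offset 6: leading byte 0xF3 = 11110011 → 4-byte char #4 = F3 8E BB B0.
Offset 10: leading byte 0xE8 = 11101000 → 3-byte char #5 = E8 B9 8E.
Offset 13: leading byte 0xE3 = 11100011 → 3-byte char #6 = E3 83 8B.
Offset 16: leading byte 0xF4 = 11110100 → 4-byte char #7 = F4 8D A3 8C.
Offset 20: leading byte 0xF2 = 11110010 → 4-byte char #8 = F2 BE 96 A8.
Leading byte 0xF2 = 11110010 matches 11110xxx → 4-byte sequence.
Byte 1: 0xF2 = 11110010, payload 010 (3 bits).
Byte 2: 0xBE = 10111110 (10xxxxxx ✓), payload 111110.
Byte 3: 0x96 = 10010110 (10xxxxxx ✓), payload 010110.
Byte 4: 0xA8 = 10101000 (10xxxxxx ✓), payload 101000.
Concatenate: 010111110010110101000 = 0xBE5A8 (21 bits → U+BE5A8).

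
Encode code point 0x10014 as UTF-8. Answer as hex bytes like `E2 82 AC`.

F0 90 80 94

U+10014 = 0x10014 = 65556 decimal. In range U+10000–U+10FFFF → 4-byte form: 11110xxx 10xxxxxx 10xxxxxx 10xxxxxx.
Binary (21 bits): 000010000000000010100.
Split 3+6+6+6: 000 | 010000 | 000000 | 010100.
Byte 1: 11110000 = 0xF0.
Byte 2: 10010000 = 0x90.
Byte 3: 10000000 = 0x80.
Byte 4: 10010100 = 0x94.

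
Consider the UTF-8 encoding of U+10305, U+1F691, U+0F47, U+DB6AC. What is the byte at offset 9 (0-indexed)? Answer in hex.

0xBD

U+10305 → 4-byte form F0 90 8C 85 at offsets 0–3.
U+1F691 → 4-byte form F0 9F 9A 91 at offsets 4–7.
U+0F47 → 3-byte form E0 BD 87 at offsets 8–10.
Offset 9 falls in char 3's range; it's byte 2 of E0 BD 87 = 0xBD.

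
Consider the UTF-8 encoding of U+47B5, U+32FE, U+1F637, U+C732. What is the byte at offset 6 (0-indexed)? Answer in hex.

U+47B5 → 3-byte form E4 9E B5 at offsets 0–2.
U+32FE → 3-byte form E3 8B BE at offsets 3–5.
U+1F637 → 4-byte form F0 9F 98 B7 at offsets 6–9.
Offset 6 falls in char 3's range; it's byte 1 of F0 9F 98 B7 = 0xF0.

0xF0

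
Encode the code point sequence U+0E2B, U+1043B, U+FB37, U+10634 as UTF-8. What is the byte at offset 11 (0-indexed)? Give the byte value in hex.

U+0E2B → 3-byte form E0 B8 AB at offsets 0–2.
U+1043B → 4-byte form F0 90 90 BB at offsets 3–6.
U+FB37 → 3-byte form EF AC B7 at offsets 7–9.
U+10634 → 4-byte form F0 90 98 B4 at offsets 10–13.
Offset 11 falls in char 4's range; it's byte 2 of F0 90 98 B4 = 0x90.

0x90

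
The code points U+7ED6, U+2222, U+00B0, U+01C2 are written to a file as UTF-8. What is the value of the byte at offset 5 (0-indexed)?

U+7ED6 → 3-byte form E7 BB 96 at offsets 0–2.
U+2222 → 3-byte form E2 88 A2 at offsets 3–5.
Offset 5 falls in char 2's range; it's byte 3 of E2 88 A2 = 0xA2.

0xA2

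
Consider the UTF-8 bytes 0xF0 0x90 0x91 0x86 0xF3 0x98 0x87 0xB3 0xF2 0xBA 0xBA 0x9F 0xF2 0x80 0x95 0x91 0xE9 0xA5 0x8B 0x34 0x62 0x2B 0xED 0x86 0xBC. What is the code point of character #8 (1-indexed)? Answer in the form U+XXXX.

U+002B

Offset 0: leading byte 0xF0 = 11110000 → 4-byte char #1 = F0 90 91 86.
Offset 4: leading byte 0xF3 = 11110011 → 4-byte char #2 = F3 98 87 B3.
Offset 8: leading byte 0xF2 = 11110010 → 4-byte char #3 = F2 BA BA 9F.
Offset 12: leading byte 0xF2 = 11110010 → 4-byte char #4 = F2 80 95 91.
Offset 16: leading byte 0xE9 = 11101001 → 3-byte char #5 = E9 A5 8B.
Offset 19: leading byte 0x34 = 00110100 → 1-byte char #6 = 34.
Offset 20: leading byte 0x62 = 01100010 → 1-byte char #7 = 62.
Offset 21: leading byte 0x2B = 00101011 → 1-byte char #8 = 2B.
Leading byte 0x2B = 00101011 matches 0xxxxxxx → 1-byte sequence.
Byte 1: 0x2B = 00101011, payload 0101011 (7 bits).
Concatenate: 0101011 = 0x2B (7 bits → U+002B).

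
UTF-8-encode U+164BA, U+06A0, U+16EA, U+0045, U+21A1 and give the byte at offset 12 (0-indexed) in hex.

U+164BA → 4-byte form F0 96 92 BA at offsets 0–3.
U+06A0 → 2-byte form DA A0 at offsets 4–5.
U+16EA → 3-byte form E1 9B AA at offsets 6–8.
U+0045 → 1-byte form 45 at offsets 9–9.
U+21A1 → 3-byte form E2 86 A1 at offsets 10–12.
Offset 12 falls in char 5's range; it's byte 3 of E2 86 A1 = 0xA1.

0xA1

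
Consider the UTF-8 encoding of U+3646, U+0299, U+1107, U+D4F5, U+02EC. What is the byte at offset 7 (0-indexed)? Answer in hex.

0x87

U+3646 → 3-byte form E3 99 86 at offsets 0–2.
U+0299 → 2-byte form CA 99 at offsets 3–4.
U+1107 → 3-byte form E1 84 87 at offsets 5–7.
Offset 7 falls in char 3's range; it's byte 3 of E1 84 87 = 0x87.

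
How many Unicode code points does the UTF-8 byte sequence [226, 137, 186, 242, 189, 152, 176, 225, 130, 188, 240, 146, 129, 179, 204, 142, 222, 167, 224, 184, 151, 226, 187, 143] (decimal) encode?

8

Byte at offset 0: 0xE2 = 11100010 → 3-byte char (#1). Advance 3.
Byte at offset 3: 0xF2 = 11110010 → 4-byte char (#2). Advance 4.
Byte at offset 7: 0xE1 = 11100001 → 3-byte char (#3). Advance 3.
Byte at offset 10: 0xF0 = 11110000 → 4-byte char (#4). Advance 4.
Byte at offset 14: 0xCC = 11001100 → 2-byte char (#5). Advance 2.
Byte at offset 16: 0xDE = 11011110 → 2-byte char (#6). Advance 2.
Byte at offset 18: 0xE0 = 11100000 → 3-byte char (#7). Advance 3.
Byte at offset 21: 0xE2 = 11100010 → 3-byte char (#8). Advance 3.
Reached end at offset 24 after 8 code points.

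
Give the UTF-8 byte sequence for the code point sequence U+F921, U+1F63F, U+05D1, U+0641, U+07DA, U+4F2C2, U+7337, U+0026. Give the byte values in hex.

EF A4 A1 F0 9F 98 BF D7 91 D9 81 DF 9A F1 8F 8B 82 E7 8C B7 26

U+F921: 3-byte form → EF A4 A1.
U+1F63F: 4-byte form → F0 9F 98 BF.
U+05D1: 2-byte form → D7 91.
U+0641: 2-byte form → D9 81.
U+07DA: 2-byte form → DF 9A.
U+4F2C2: 4-byte form → F1 8F 8B 82.
U+7337: 3-byte form → E7 8C B7.
U+0026: 1-byte form → 26.
Concatenated (21 bytes): EF A4 A1 F0 9F 98 BF D7 91 D9 81 DF 9A F1 8F 8B 82 E7 8C B7 26.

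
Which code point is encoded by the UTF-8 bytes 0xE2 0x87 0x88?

Leading byte 0xE2 = 11100010 matches 1110xxxx → 3-byte sequence.
Byte 1: 0xE2 = 11100010, payload 0010 (4 bits).
Byte 2: 0x87 = 10000111 (10xxxxxx ✓), payload 000111.
Byte 3: 0x88 = 10001000 (10xxxxxx ✓), payload 001000.
Concatenate: 0010000111001000 = 0x21C8 (16 bits → U+21C8).

U+21C8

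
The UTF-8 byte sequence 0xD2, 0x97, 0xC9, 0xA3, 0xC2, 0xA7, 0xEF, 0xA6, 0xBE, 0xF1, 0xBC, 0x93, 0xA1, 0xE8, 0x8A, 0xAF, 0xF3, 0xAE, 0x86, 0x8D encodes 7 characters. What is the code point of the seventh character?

Offset 0: leading byte 0xD2 = 11010010 → 2-byte char #1 = D2 97.
Offset 2: leading byte 0xC9 = 11001001 → 2-byte char #2 = C9 A3.
Offset 4: leading byte 0xC2 = 11000010 → 2-byte char #3 = C2 A7.
Offset 6: leading byte 0xEF = 11101111 → 3-byte char #4 = EF A6 BE.
Offset 9: leading byte 0xF1 = 11110001 → 4-byte char #5 = F1 BC 93 A1.
Offset 13: leading byte 0xE8 = 11101000 → 3-byte char #6 = E8 8A AF.
Offset 16: leading byte 0xF3 = 11110011 → 4-byte char #7 = F3 AE 86 8D.
Leading byte 0xF3 = 11110011 matches 11110xxx → 4-byte sequence.
Byte 1: 0xF3 = 11110011, payload 011 (3 bits).
Byte 2: 0xAE = 10101110 (10xxxxxx ✓), payload 101110.
Byte 3: 0x86 = 10000110 (10xxxxxx ✓), payload 000110.
Byte 4: 0x8D = 10001101 (10xxxxxx ✓), payload 001101.
Concatenate: 011101110000110001101 = 0xEE18D (21 bits → U+EE18D).

U+EE18D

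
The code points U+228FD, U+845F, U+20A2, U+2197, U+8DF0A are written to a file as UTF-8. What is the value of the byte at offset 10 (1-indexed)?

1-indexed offset 10 is 0-indexed offset 9.
U+228FD → 4-byte form F0 A2 A3 BD at offsets 0–3.
U+845F → 3-byte form E8 91 9F at offsets 4–6.
U+20A2 → 3-byte form E2 82 A2 at offsets 7–9.
Offset 9 falls in char 3's range; it's byte 3 of E2 82 A2 = 0xA2.

0xA2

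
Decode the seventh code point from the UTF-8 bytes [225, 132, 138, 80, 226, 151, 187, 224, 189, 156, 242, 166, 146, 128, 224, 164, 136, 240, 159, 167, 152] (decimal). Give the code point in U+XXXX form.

U+1F9D8

Offset 0: leading byte 0xE1 = 11100001 → 3-byte char #1 = E1 84 8A.
Offset 3: leading byte 0x50 = 01010000 → 1-byte char #2 = 50.
Offset 4: leading byte 0xE2 = 11100010 → 3-byte char #3 = E2 97 BB.
Offset 7: leading byte 0xE0 = 11100000 → 3-byte char #4 = E0 BD 9C.
Offset 10: leading byte 0xF2 = 11110010 → 4-byte char #5 = F2 A6 92 80.
Offset 14: leading byte 0xE0 = 11100000 → 3-byte char #6 = E0 A4 88.
Offset 17: leading byte 0xF0 = 11110000 → 4-byte char #7 = F0 9F A7 98.
Leading byte 0xF0 = 11110000 matches 11110xxx → 4-byte sequence.
Byte 1: 0xF0 = 11110000, payload 000 (3 bits).
Byte 2: 0x9F = 10011111 (10xxxxxx ✓), payload 011111.
Byte 3: 0xA7 = 10100111 (10xxxxxx ✓), payload 100111.
Byte 4: 0x98 = 10011000 (10xxxxxx ✓), payload 011000.
Concatenate: 000011111100111011000 = 0x1F9D8 (21 bits → U+1F9D8).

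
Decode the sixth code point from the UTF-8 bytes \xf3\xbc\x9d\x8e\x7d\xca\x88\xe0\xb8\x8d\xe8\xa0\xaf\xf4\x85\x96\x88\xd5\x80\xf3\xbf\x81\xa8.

Offset 0: leading byte 0xF3 = 11110011 → 4-byte char #1 = F3 BC 9D 8E.
Offset 4: leading byte 0x7D = 01111101 → 1-byte char #2 = 7D.
Offset 5: leading byte 0xCA = 11001010 → 2-byte char #3 = CA 88.
Offset 7: leading byte 0xE0 = 11100000 → 3-byte char #4 = E0 B8 8D.
Offset 10: leading byte 0xE8 = 11101000 → 3-byte char #5 = E8 A0 AF.
Offset 13: leading byte 0xF4 = 11110100 → 4-byte char #6 = F4 85 96 88.
Leading byte 0xF4 = 11110100 matches 11110xxx → 4-byte sequence.
Byte 1: 0xF4 = 11110100, payload 100 (3 bits).
Byte 2: 0x85 = 10000101 (10xxxxxx ✓), payload 000101.
Byte 3: 0x96 = 10010110 (10xxxxxx ✓), payload 010110.
Byte 4: 0x88 = 10001000 (10xxxxxx ✓), payload 001000.
Concatenate: 100000101010110001000 = 0x105588 (21 bits → U+105588).

U+105588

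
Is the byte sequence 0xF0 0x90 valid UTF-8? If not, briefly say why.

invalid (sequence truncated)

Leading byte 0xF0 = 11110000 → 4-byte form, but only 2 bytes are present.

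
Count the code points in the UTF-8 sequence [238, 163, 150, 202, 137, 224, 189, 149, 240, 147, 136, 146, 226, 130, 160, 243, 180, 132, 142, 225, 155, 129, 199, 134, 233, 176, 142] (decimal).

9

Byte at offset 0: 0xEE = 11101110 → 3-byte char (#1). Advance 3.
Byte at offset 3: 0xCA = 11001010 → 2-byte char (#2). Advance 2.
Byte at offset 5: 0xE0 = 11100000 → 3-byte char (#3). Advance 3.
Byte at offset 8: 0xF0 = 11110000 → 4-byte char (#4). Advance 4.
Byte at offset 12: 0xE2 = 11100010 → 3-byte char (#5). Advance 3.
Byte at offset 15: 0xF3 = 11110011 → 4-byte char (#6). Advance 4.
Byte at offset 19: 0xE1 = 11100001 → 3-byte char (#7). Advance 3.
Byte at offset 22: 0xC7 = 11000111 → 2-byte char (#8). Advance 2.
Byte at offset 24: 0xE9 = 11101001 → 3-byte char (#9). Advance 3.
Reached end at offset 27 after 9 code points.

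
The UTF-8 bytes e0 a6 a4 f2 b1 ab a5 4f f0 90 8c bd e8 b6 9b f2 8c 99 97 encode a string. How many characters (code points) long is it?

Byte at offset 0: 0xE0 = 11100000 → 3-byte char (#1). Advance 3.
Byte at offset 3: 0xF2 = 11110010 → 4-byte char (#2). Advance 4.
Byte at offset 7: 0x4F = 01001111 → 1-byte char (#3). Advance 1.
Byte at offset 8: 0xF0 = 11110000 → 4-byte char (#4). Advance 4.
Byte at offset 12: 0xE8 = 11101000 → 3-byte char (#5). Advance 3.
Byte at offset 15: 0xF2 = 11110010 → 4-byte char (#6). Advance 4.
Reached end at offset 19 after 6 code points.

6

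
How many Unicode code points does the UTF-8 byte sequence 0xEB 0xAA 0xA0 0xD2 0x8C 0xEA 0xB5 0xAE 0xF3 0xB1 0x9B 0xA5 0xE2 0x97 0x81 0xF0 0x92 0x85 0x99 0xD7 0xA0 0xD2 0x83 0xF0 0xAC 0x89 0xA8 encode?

Byte at offset 0: 0xEB = 11101011 → 3-byte char (#1). Advance 3.
Byte at offset 3: 0xD2 = 11010010 → 2-byte char (#2). Advance 2.
Byte at offset 5: 0xEA = 11101010 → 3-byte char (#3). Advance 3.
Byte at offset 8: 0xF3 = 11110011 → 4-byte char (#4). Advance 4.
Byte at offset 12: 0xE2 = 11100010 → 3-byte char (#5). Advance 3.
Byte at offset 15: 0xF0 = 11110000 → 4-byte char (#6). Advance 4.
Byte at offset 19: 0xD7 = 11010111 → 2-byte char (#7). Advance 2.
Byte at offset 21: 0xD2 = 11010010 → 2-byte char (#8). Advance 2.
Byte at offset 23: 0xF0 = 11110000 → 4-byte char (#9). Advance 4.
Reached end at offset 27 after 9 code points.

9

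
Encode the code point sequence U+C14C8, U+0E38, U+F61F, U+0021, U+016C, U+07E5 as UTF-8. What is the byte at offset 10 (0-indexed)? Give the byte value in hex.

U+C14C8 → 4-byte form F3 81 93 88 at offsets 0–3.
U+0E38 → 3-byte form E0 B8 B8 at offsets 4–6.
U+F61F → 3-byte form EF 98 9F at offsets 7–9.
U+0021 → 1-byte form 21 at offsets 10–10.
Offset 10 falls in char 4's range; it's byte 1 of 21 = 0x21.

0x21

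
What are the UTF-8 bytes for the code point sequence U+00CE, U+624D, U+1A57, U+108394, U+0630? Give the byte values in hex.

U+00CE: 2-byte form → C3 8E.
U+624D: 3-byte form → E6 89 8D.
U+1A57: 3-byte form → E1 A9 97.
U+108394: 4-byte form → F4 88 8E 94.
U+0630: 2-byte form → D8 B0.
Concatenated (14 bytes): C3 8E E6 89 8D E1 A9 97 F4 88 8E 94 D8 B0.

C3 8E E6 89 8D E1 A9 97 F4 88 8E 94 D8 B0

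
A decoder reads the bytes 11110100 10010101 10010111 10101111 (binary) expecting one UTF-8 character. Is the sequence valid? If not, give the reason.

invalid (encodes a value above U+10FFFF)

Leading byte 0xF4 = 11110100 → 4-byte form.
Payload = 0x1155EF, which exceeds U+10FFFF, the maximum Unicode code point. (Leading bytes F5–FF, or F4 followed by ≥ 0x90, are invalid.)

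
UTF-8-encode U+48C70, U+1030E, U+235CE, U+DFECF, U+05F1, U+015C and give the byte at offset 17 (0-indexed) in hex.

0xB1

U+48C70 → 4-byte form F1 88 B1 B0 at offsets 0–3.
U+1030E → 4-byte form F0 90 8C 8E at offsets 4–7.
U+235CE → 4-byte form F0 A3 97 8E at offsets 8–11.
U+DFECF → 4-byte form F3 9F BB 8F at offsets 12–15.
U+05F1 → 2-byte form D7 B1 at offsets 16–17.
Offset 17 falls in char 5's range; it's byte 2 of D7 B1 = 0xB1.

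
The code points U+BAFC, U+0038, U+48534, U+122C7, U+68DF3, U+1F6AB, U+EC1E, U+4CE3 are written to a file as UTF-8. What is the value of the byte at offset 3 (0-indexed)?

0x38

U+BAFC → 3-byte form EB AB BC at offsets 0–2.
U+0038 → 1-byte form 38 at offsets 3–3.
Offset 3 falls in char 2's range; it's byte 1 of 38 = 0x38.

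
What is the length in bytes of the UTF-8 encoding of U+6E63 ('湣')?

3

U+6E63 = 0x6E63. UTF-8 uses 1 byte below 0x80, 2 below 0x800, 3 below 0x10000, 4 up to 0x10FFFF. 0x6E63 is in U+0800–U+FFFF → 3 bytes.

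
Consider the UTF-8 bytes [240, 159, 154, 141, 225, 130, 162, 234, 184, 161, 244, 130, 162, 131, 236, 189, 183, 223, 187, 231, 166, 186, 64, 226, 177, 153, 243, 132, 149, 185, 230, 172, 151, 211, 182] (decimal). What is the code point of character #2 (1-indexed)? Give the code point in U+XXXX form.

Offset 0: leading byte 0xF0 = 11110000 → 4-byte char #1 = F0 9F 9A 8D.
Offset 4: leading byte 0xE1 = 11100001 → 3-byte char #2 = E1 82 A2.
Leading byte 0xE1 = 11100001 matches 1110xxxx → 3-byte sequence.
Byte 1: 0xE1 = 11100001, payload 0001 (4 bits).
Byte 2: 0x82 = 10000010 (10xxxxxx ✓), payload 000010.
Byte 3: 0xA2 = 10100010 (10xxxxxx ✓), payload 100010.
Concatenate: 0001000010100010 = 0x10A2 (16 bits → U+10A2).

U+10A2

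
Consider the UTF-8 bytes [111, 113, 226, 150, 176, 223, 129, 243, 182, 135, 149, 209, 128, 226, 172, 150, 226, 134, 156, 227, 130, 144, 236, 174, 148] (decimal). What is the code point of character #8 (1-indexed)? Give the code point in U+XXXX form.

U+219C

Offset 0: leading byte 0x6F = 01101111 → 1-byte char #1 = 6F.
Offset 1: leading byte 0x71 = 01110001 → 1-byte char #2 = 71.
Offset 2: leading byte 0xE2 = 11100010 → 3-byte char #3 = E2 96 B0.
Offset 5: leading byte 0xDF = 11011111 → 2-byte char #4 = DF 81.
Offset 7: leading byte 0xF3 = 11110011 → 4-byte char #5 = F3 B6 87 95.
Offset 11: leading byte 0xD1 = 11010001 → 2-byte char #6 = D1 80.
Offset 13: leading byte 0xE2 = 11100010 → 3-byte char #7 = E2 AC 96.
Offset 16: leading byte 0xE2 = 11100010 → 3-byte char #8 = E2 86 9C.
Leading byte 0xE2 = 11100010 matches 1110xxxx → 3-byte sequence.
Byte 1: 0xE2 = 11100010, payload 0010 (4 bits).
Byte 2: 0x86 = 10000110 (10xxxxxx ✓), payload 000110.
Byte 3: 0x9C = 10011100 (10xxxxxx ✓), payload 011100.
Concatenate: 0010000110011100 = 0x219C (16 bits → U+219C).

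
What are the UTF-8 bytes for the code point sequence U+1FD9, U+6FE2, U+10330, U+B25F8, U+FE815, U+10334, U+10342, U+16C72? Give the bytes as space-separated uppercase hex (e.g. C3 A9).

E1 BF 99 E6 BF A2 F0 90 8C B0 F2 B2 97 B8 F3 BE A0 95 F0 90 8C B4 F0 90 8D 82 F0 96 B1 B2

U+1FD9: 3-byte form → E1 BF 99.
U+6FE2: 3-byte form → E6 BF A2.
U+10330: 4-byte form → F0 90 8C B0.
U+B25F8: 4-byte form → F2 B2 97 B8.
U+FE815: 4-byte form → F3 BE A0 95.
U+10334: 4-byte form → F0 90 8C B4.
U+10342: 4-byte form → F0 90 8D 82.
U+16C72: 4-byte form → F0 96 B1 B2.
Concatenated (30 bytes): E1 BF 99 E6 BF A2 F0 90 8C B0 F2 B2 97 B8 F3 BE A0 95 F0 90 8C B4 F0 90 8D 82 F0 96 B1 B2.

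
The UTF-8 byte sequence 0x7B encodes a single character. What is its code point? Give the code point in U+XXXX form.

U+007B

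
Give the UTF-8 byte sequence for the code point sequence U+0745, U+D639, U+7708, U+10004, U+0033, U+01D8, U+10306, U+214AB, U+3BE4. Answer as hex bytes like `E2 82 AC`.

DD 85 ED 98 B9 E7 9C 88 F0 90 80 84 33 C7 98 F0 90 8C 86 F0 A1 92 AB E3 AF A4

U+0745: 2-byte form → DD 85.
U+D639: 3-byte form → ED 98 B9.
U+7708: 3-byte form → E7 9C 88.
U+10004: 4-byte form → F0 90 80 84.
U+0033: 1-byte form → 33.
U+01D8: 2-byte form → C7 98.
U+10306: 4-byte form → F0 90 8C 86.
U+214AB: 4-byte form → F0 A1 92 AB.
U+3BE4: 3-byte form → E3 AF A4.
Concatenated (26 bytes): DD 85 ED 98 B9 E7 9C 88 F0 90 80 84 33 C7 98 F0 90 8C 86 F0 A1 92 AB E3 AF A4.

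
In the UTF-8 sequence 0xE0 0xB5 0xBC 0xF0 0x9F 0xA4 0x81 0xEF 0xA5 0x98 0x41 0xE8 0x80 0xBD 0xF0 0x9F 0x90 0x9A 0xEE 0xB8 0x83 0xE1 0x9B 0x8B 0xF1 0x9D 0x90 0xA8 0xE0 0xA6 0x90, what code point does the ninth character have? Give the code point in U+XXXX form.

U+5D428

Offset 0: leading byte 0xE0 = 11100000 → 3-byte char #1 = E0 B5 BC.
Offset 3: leading byte 0xF0 = 11110000 → 4-byte char #2 = F0 9F A4 81.
Offset 7: leading byte 0xEF = 11101111 → 3-byte char #3 = EF A5 98.
Offset 10: leading byte 0x41 = 01000001 → 1-byte char #4 = 41.
Offset 11: leading byte 0xE8 = 11101000 → 3-byte char #5 = E8 80 BD.
Offset 14: leading byte 0xF0 = 11110000 → 4-byte char #6 = F0 9F 90 9A.
Offset 18: leading byte 0xEE = 11101110 → 3-byte char #7 = EE B8 83.
Offset 21: leading byte 0xE1 = 11100001 → 3-byte char #8 = E1 9B 8B.
Offset 24: leading byte 0xF1 = 11110001 → 4-byte char #9 = F1 9D 90 A8.
Leading byte 0xF1 = 11110001 matches 11110xxx → 4-byte sequence.
Byte 1: 0xF1 = 11110001, payload 001 (3 bits).
Byte 2: 0x9D = 10011101 (10xxxxxx ✓), payload 011101.
Byte 3: 0x90 = 10010000 (10xxxxxx ✓), payload 010000.
Byte 4: 0xA8 = 10101000 (10xxxxxx ✓), payload 101000.
Concatenate: 001011101010000101000 = 0x5D428 (21 bits → U+5D428).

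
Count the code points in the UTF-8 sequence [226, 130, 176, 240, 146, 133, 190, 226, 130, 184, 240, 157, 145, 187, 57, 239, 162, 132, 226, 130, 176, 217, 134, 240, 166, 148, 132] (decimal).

9

Byte at offset 0: 0xE2 = 11100010 → 3-byte char (#1). Advance 3.
Byte at offset 3: 0xF0 = 11110000 → 4-byte char (#2). Advance 4.
Byte at offset 7: 0xE2 = 11100010 → 3-byte char (#3). Advance 3.
Byte at offset 10: 0xF0 = 11110000 → 4-byte char (#4). Advance 4.
Byte at offset 14: 0x39 = 00111001 → 1-byte char (#5). Advance 1.
Byte at offset 15: 0xEF = 11101111 → 3-byte char (#6). Advance 3.
Byte at offset 18: 0xE2 = 11100010 → 3-byte char (#7). Advance 3.
Byte at offset 21: 0xD9 = 11011001 → 2-byte char (#8). Advance 2.
Byte at offset 23: 0xF0 = 11110000 → 4-byte char (#9). Advance 4.
Reached end at offset 27 after 9 code points.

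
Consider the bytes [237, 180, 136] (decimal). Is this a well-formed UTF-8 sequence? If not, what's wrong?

Structurally a 3-byte sequence; payload = 0xDD08.
But 0xDD08 is in U+D800–U+DFFF, the surrogate range. Surrogates are not Unicode scalar values and are forbidden in UTF-8.

invalid (encodes a surrogate (U+D800–U+DFFF))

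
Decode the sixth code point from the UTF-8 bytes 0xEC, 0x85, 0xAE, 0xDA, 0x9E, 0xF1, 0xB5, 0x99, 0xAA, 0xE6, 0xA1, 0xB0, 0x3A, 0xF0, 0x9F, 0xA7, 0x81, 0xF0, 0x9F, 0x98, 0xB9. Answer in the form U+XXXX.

Offset 0: leading byte 0xEC = 11101100 → 3-byte char #1 = EC 85 AE.
Offset 3: leading byte 0xDA = 11011010 → 2-byte char #2 = DA 9E.
Offset 5: leading byte 0xF1 = 11110001 → 4-byte char #3 = F1 B5 99 AA.
Offset 9: leading byte 0xE6 = 11100110 → 3-byte char #4 = E6 A1 B0.
Offset 12: leading byte 0x3A = 00111010 → 1-byte char #5 = 3A.
Offset 13: leading byte 0xF0 = 11110000 → 4-byte char #6 = F0 9F A7 81.
Leading byte 0xF0 = 11110000 matches 11110xxx → 4-byte sequence.
Byte 1: 0xF0 = 11110000, payload 000 (3 bits).
Byte 2: 0x9F = 10011111 (10xxxxxx ✓), payload 011111.
Byte 3: 0xA7 = 10100111 (10xxxxxx ✓), payload 100111.
Byte 4: 0x81 = 10000001 (10xxxxxx ✓), payload 000001.
Concatenate: 000011111100111000001 = 0x1F9C1 (21 bits → U+1F9C1).

U+1F9C1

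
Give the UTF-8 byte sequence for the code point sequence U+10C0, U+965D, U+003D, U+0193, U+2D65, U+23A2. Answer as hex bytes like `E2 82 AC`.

U+10C0: 3-byte form → E1 83 80.
U+965D: 3-byte form → E9 99 9D.
U+003D: 1-byte form → 3D.
U+0193: 2-byte form → C6 93.
U+2D65: 3-byte form → E2 B5 A5.
U+23A2: 3-byte form → E2 8E A2.
Concatenated (15 bytes): E1 83 80 E9 99 9D 3D C6 93 E2 B5 A5 E2 8E A2.

E1 83 80 E9 99 9D 3D C6 93 E2 B5 A5 E2 8E A2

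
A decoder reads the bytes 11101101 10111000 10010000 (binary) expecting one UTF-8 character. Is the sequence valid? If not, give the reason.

invalid (encodes a surrogate (U+D800–U+DFFF))

Structurally a 3-byte sequence; payload = 0xDE10.
But 0xDE10 is in U+D800–U+DFFF, the surrogate range. Surrogates are not Unicode scalar values and are forbidden in UTF-8.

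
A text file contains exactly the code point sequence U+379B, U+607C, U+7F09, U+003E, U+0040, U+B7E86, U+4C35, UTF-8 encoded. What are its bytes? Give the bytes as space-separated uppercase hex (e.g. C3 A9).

U+379B: 3-byte form → E3 9E 9B.
U+607C: 3-byte form → E6 81 BC.
U+7F09: 3-byte form → E7 BC 89.
U+003E: 1-byte form → 3E.
U+0040: 1-byte form → 40.
U+B7E86: 4-byte form → F2 B7 BA 86.
U+4C35: 3-byte form → E4 B0 B5.
Concatenated (18 bytes): E3 9E 9B E6 81 BC E7 BC 89 3E 40 F2 B7 BA 86 E4 B0 B5.

E3 9E 9B E6 81 BC E7 BC 89 3E 40 F2 B7 BA 86 E4 B0 B5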